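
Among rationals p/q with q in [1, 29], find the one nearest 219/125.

Expand x = 219/125 as a continued fraction with the Euclidean algorithm:
  219 = 1*125 + 94, so a_0 = 1.
  125 = 1*94 + 31, so a_1 = 1.
  94 = 3*31 + 1, so a_2 = 3.
  31 = 31*1 + 0, so a_3 = 31.
so x = [1; 1, 3, 31].
Convergents (p_i = a_i*p_{i-1} + p_{i-2}, q_i = a_i*q_{i-1} + q_{i-2} with p_{-2}=0, p_{-1}=1, q_{-2}=1, q_{-1}=0), until the denominator exceeds 29:
  i=0: a_0=1, p_0 = 1*1 + 0 = 1, q_0 = 1*0 + 1 = 1.
  i=1: a_1=1, p_1 = 1*1 + 1 = 2, q_1 = 1*1 + 0 = 1.
  i=2: a_2=3, p_2 = 3*2 + 1 = 7, q_2 = 3*1 + 1 = 4.
  i=3: a_3=31, p_3 = 31*7 + 2 = 219, q_3 = 31*4 + 1 = 125.
q_3 = 125 > 29, so the last convergent with denominator <= 29 is p_2/q_2 = 7/4.
The closest fraction with denominator <= 29 is either p_2/q_2 or the intermediate fraction (k*p_2 + p_1)/(k*q_2 + q_1) with the largest k >= 1 whose denominator stays <= 29; these approach x as k grows, and every other convergent or intermediate fraction in range is farther away.
Largest k: floor((29 - q_1)/q_2) = floor((29 - 1)/4) = 7.
That gives (7*7 + 2)/(7*4 + 1) = 51/29.
Compare the errors: |x - 7/4| = |219*4 - 7*125|/(125*4) = 1/500, and |x - 51/29| = |219*29 - 51*125|/(125*29) = 24/3625.
Cross-multiplying, 1*3625 = 3625 < 12000 = 24*500, so 1/500 is smaller: the convergent 7/4 is closer to x than 51/29.

7/4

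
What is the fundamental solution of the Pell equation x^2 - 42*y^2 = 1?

First expand sqrt(42) as a continued fraction. With x_i = (sqrt(42) + m_i)/d_i and (m_0, d_0) = (0, 1): a_0 = floor(sqrt(42)) = 6, since 6^2 = 36 <= 42 < 49 = 7^2.
Iterate m_{i+1} = d_i*a_i - m_i, d_{i+1} = (42 - m_{i+1}^2)/d_i, a_{i+1} = floor((a_0 + m_{i+1})/d_{i+1}):
  m_1 = 1*6 - 0 = 6, d_1 = (42 - 6^2)/1 = 6/1 = 6, a_1 = floor((6 + 6)/6) = 2.
  m_2 = 6*2 - 6 = 6, d_2 = (42 - 6^2)/6 = 6/6 = 1, a_2 = floor((6 + 6)/1) = 12.
  m_3 = 1*12 - 6 = 6, d_3 = (42 - 6^2)/1 = 6/1 = 6: (m_3, d_3) = (m_1, d_1) = (6, 6), so from here the quotients repeat a_1, a_2; the period length is 2.
So sqrt(42) = [6; (2, 12)] with period length k = 2.
k is even, so the fundamental solution of x^2 - 42y^2 = 1 is (p_{k-1}, q_{k-1}) = (p_1, q_1); compute convergents through index 1.
Convergents (p_i = a_i*p_{i-1} + p_{i-2}, q_i = a_i*q_{i-1} + q_{i-2} with p_{-2}=0, p_{-1}=1, q_{-2}=1, q_{-1}=0):
  i=0: a_0=6, p_0 = 6*1 + 0 = 6, q_0 = 6*0 + 1 = 1.
  i=1: a_1=2, p_1 = 2*6 + 1 = 13, q_1 = 2*1 + 0 = 2.
Check: 13^2 - 42*2^2 = 169 - 168 = 1, so (x, y) = (13, 2) solves the equation, and by the theorem it is the least positive solution.

(x, y) = (13, 2)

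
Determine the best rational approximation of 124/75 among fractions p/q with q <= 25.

38/23

Expand x = 124/75 as a continued fraction with the Euclidean algorithm:
  124 = 1*75 + 49, so a_0 = 1.
  75 = 1*49 + 26, so a_1 = 1.
  49 = 1*26 + 23, so a_2 = 1.
  26 = 1*23 + 3, so a_3 = 1.
  23 = 7*3 + 2, so a_4 = 7.
  3 = 1*2 + 1, so a_5 = 1.
  2 = 2*1 + 0, so a_6 = 2.
so x = [1; 1, 1, 1, 7, 1, 2].
Convergents (p_i = a_i*p_{i-1} + p_{i-2}, q_i = a_i*q_{i-1} + q_{i-2} with p_{-2}=0, p_{-1}=1, q_{-2}=1, q_{-1}=0), until the denominator exceeds 25:
  i=0: a_0=1, p_0 = 1*1 + 0 = 1, q_0 = 1*0 + 1 = 1.
  i=1: a_1=1, p_1 = 1*1 + 1 = 2, q_1 = 1*1 + 0 = 1.
  i=2: a_2=1, p_2 = 1*2 + 1 = 3, q_2 = 1*1 + 1 = 2.
  i=3: a_3=1, p_3 = 1*3 + 2 = 5, q_3 = 1*2 + 1 = 3.
  i=4: a_4=7, p_4 = 7*5 + 3 = 38, q_4 = 7*3 + 2 = 23.
  i=5: a_5=1, p_5 = 1*38 + 5 = 43, q_5 = 1*23 + 3 = 26.
q_5 = 26 > 25, so the last convergent with denominator <= 25 is p_4/q_4 = 38/23.
The closest fraction with denominator <= 25 is either p_4/q_4 or the intermediate fraction (k*p_4 + p_3)/(k*q_4 + q_3) with the largest k >= 1 whose denominator stays <= 25; these approach x as k grows, and every other convergent or intermediate fraction in range is farther away.
Largest k: floor((25 - q_3)/q_4) = floor((25 - 3)/23) = 0.
Since k = 0, no intermediate fraction beyond p_4/q_4 has denominator <= 25, so the convergent 38/23 is the closest (its error is |124*23 - 38*75|/(75*23) = 2/1725).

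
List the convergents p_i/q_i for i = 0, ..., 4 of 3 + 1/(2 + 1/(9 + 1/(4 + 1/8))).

3/1, 7/2, 66/19, 271/78, 2234/643

Using the convergent recurrence p_i = a_i*p_{i-1} + p_{i-2}, q_i = a_i*q_{i-1} + q_{i-2} with p_{-2}=0, p_{-1}=1, q_{-2}=1, q_{-1}=0:
  i=0: a_0=3, p_0 = 3*1 + 0 = 3, q_0 = 3*0 + 1 = 1.
  i=1: a_1=2, p_1 = 2*3 + 1 = 7, q_1 = 2*1 + 0 = 2.
  i=2: a_2=9, p_2 = 9*7 + 3 = 66, q_2 = 9*2 + 1 = 19.
  i=3: a_3=4, p_3 = 4*66 + 7 = 271, q_3 = 4*19 + 2 = 78.
  i=4: a_4=8, p_4 = 8*271 + 66 = 2234, q_4 = 8*78 + 19 = 643.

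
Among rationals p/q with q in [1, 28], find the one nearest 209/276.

19/25

Expand x = 209/276 as a continued fraction with the Euclidean algorithm:
  209 = 0*276 + 209, so a_0 = 0.
  276 = 1*209 + 67, so a_1 = 1.
  209 = 3*67 + 8, so a_2 = 3.
  67 = 8*8 + 3, so a_3 = 8.
  8 = 2*3 + 2, so a_4 = 2.
  3 = 1*2 + 1, so a_5 = 1.
  2 = 2*1 + 0, so a_6 = 2.
so x = [0; 1, 3, 8, 2, 1, 2].
Convergents (p_i = a_i*p_{i-1} + p_{i-2}, q_i = a_i*q_{i-1} + q_{i-2} with p_{-2}=0, p_{-1}=1, q_{-2}=1, q_{-1}=0), until the denominator exceeds 28:
  i=0: a_0=0, p_0 = 0*1 + 0 = 0, q_0 = 0*0 + 1 = 1.
  i=1: a_1=1, p_1 = 1*0 + 1 = 1, q_1 = 1*1 + 0 = 1.
  i=2: a_2=3, p_2 = 3*1 + 0 = 3, q_2 = 3*1 + 1 = 4.
  i=3: a_3=8, p_3 = 8*3 + 1 = 25, q_3 = 8*4 + 1 = 33.
q_3 = 33 > 28, so the last convergent with denominator <= 28 is p_2/q_2 = 3/4.
The closest fraction with denominator <= 28 is either p_2/q_2 or the intermediate fraction (k*p_2 + p_1)/(k*q_2 + q_1) with the largest k >= 1 whose denominator stays <= 28; these approach x as k grows, and every other convergent or intermediate fraction in range is farther away.
Largest k: floor((28 - q_1)/q_2) = floor((28 - 1)/4) = 6.
That gives (6*3 + 1)/(6*4 + 1) = 19/25.
Compare the errors: |x - 3/4| = |209*4 - 3*276|/(276*4) = 8/1104, and |x - 19/25| = |209*25 - 19*276|/(276*25) = 19/6900.
Cross-multiplying, 19*1104 = 20976 < 55200 = 8*6900, so 19/6900 is smaller: the intermediate fraction 19/25 is closer to x than 3/4.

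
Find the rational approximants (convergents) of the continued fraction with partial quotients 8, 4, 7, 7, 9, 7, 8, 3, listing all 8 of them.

Using the convergent recurrence p_i = a_i*p_{i-1} + p_{i-2}, q_i = a_i*q_{i-1} + q_{i-2} with p_{-2}=0, p_{-1}=1, q_{-2}=1, q_{-1}=0:
  i=0: a_0=8, p_0 = 8*1 + 0 = 8, q_0 = 8*0 + 1 = 1.
  i=1: a_1=4, p_1 = 4*8 + 1 = 33, q_1 = 4*1 + 0 = 4.
  i=2: a_2=7, p_2 = 7*33 + 8 = 239, q_2 = 7*4 + 1 = 29.
  i=3: a_3=7, p_3 = 7*239 + 33 = 1706, q_3 = 7*29 + 4 = 207.
  i=4: a_4=9, p_4 = 9*1706 + 239 = 15593, q_4 = 9*207 + 29 = 1892.
  i=5: a_5=7, p_5 = 7*15593 + 1706 = 110857, q_5 = 7*1892 + 207 = 13451.
  i=6: a_6=8, p_6 = 8*110857 + 15593 = 902449, q_6 = 8*13451 + 1892 = 109500.
  i=7: a_7=3, p_7 = 3*902449 + 110857 = 2818204, q_7 = 3*109500 + 13451 = 341951.

8/1, 33/4, 239/29, 1706/207, 15593/1892, 110857/13451, 902449/109500, 2818204/341951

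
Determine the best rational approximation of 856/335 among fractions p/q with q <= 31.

Expand x = 856/335 as a continued fraction with the Euclidean algorithm:
  856 = 2*335 + 186, so a_0 = 2.
  335 = 1*186 + 149, so a_1 = 1.
  186 = 1*149 + 37, so a_2 = 1.
  149 = 4*37 + 1, so a_3 = 4.
  37 = 37*1 + 0, so a_4 = 37.
so x = [2; 1, 1, 4, 37].
Convergents (p_i = a_i*p_{i-1} + p_{i-2}, q_i = a_i*q_{i-1} + q_{i-2} with p_{-2}=0, p_{-1}=1, q_{-2}=1, q_{-1}=0), until the denominator exceeds 31:
  i=0: a_0=2, p_0 = 2*1 + 0 = 2, q_0 = 2*0 + 1 = 1.
  i=1: a_1=1, p_1 = 1*2 + 1 = 3, q_1 = 1*1 + 0 = 1.
  i=2: a_2=1, p_2 = 1*3 + 2 = 5, q_2 = 1*1 + 1 = 2.
  i=3: a_3=4, p_3 = 4*5 + 3 = 23, q_3 = 4*2 + 1 = 9.
  i=4: a_4=37, p_4 = 37*23 + 5 = 856, q_4 = 37*9 + 2 = 335.
q_4 = 335 > 31, so the last convergent with denominator <= 31 is p_3/q_3 = 23/9.
The closest fraction with denominator <= 31 is either p_3/q_3 or the intermediate fraction (k*p_3 + p_2)/(k*q_3 + q_2) with the largest k >= 1 whose denominator stays <= 31; these approach x as k grows, and every other convergent or intermediate fraction in range is farther away.
Largest k: floor((31 - q_2)/q_3) = floor((31 - 2)/9) = 3.
That gives (3*23 + 5)/(3*9 + 2) = 74/29.
Compare the errors: |x - 23/9| = |856*9 - 23*335|/(335*9) = 1/3015, and |x - 74/29| = |856*29 - 74*335|/(335*29) = 34/9715.
Cross-multiplying, 1*9715 = 9715 < 102510 = 34*3015, so 1/3015 is smaller: the convergent 23/9 is closer to x than 74/29.

23/9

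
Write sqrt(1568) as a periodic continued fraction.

Write x_i = (sqrt(1568) + m_i)/d_i with (m_0, d_0) = (0, 1). a_0 = floor(sqrt(1568)) = 39, since 39^2 = 1521 <= 1568 < 1600 = 40^2.
Iterate m_{i+1} = d_i*a_i - m_i, d_{i+1} = (1568 - m_{i+1}^2)/d_i, a_{i+1} = floor((a_0 + m_{i+1})/d_{i+1}):
  m_1 = 1*39 - 0 = 39, d_1 = (1568 - 39^2)/1 = 47/1 = 47, a_1 = floor((39 + 39)/47) = 1.
  m_2 = 47*1 - 39 = 8, d_2 = (1568 - 8^2)/47 = 1504/47 = 32, a_2 = floor((39 + 8)/32) = 1.
  m_3 = 32*1 - 8 = 24, d_3 = (1568 - 24^2)/32 = 992/32 = 31, a_3 = floor((39 + 24)/31) = 2.
  m_4 = 31*2 - 24 = 38, d_4 = (1568 - 38^2)/31 = 124/31 = 4, a_4 = floor((39 + 38)/4) = 19.
  m_5 = 4*19 - 38 = 38, d_5 = (1568 - 38^2)/4 = 124/4 = 31, a_5 = floor((39 + 38)/31) = 2.
  m_6 = 31*2 - 38 = 24, d_6 = (1568 - 24^2)/31 = 992/31 = 32, a_6 = floor((39 + 24)/32) = 1.
  m_7 = 32*1 - 24 = 8, d_7 = (1568 - 8^2)/32 = 1504/32 = 47, a_7 = floor((39 + 8)/47) = 1.
  m_8 = 47*1 - 8 = 39, d_8 = (1568 - 39^2)/47 = 47/47 = 1, a_8 = floor((39 + 39)/1) = 78.
  m_9 = 1*78 - 39 = 39, d_9 = (1568 - 39^2)/1 = 47/1 = 47: (m_9, d_9) = (m_1, d_1) = (39, 47), so from here the quotients repeat a_1, ..., a_8; the period length is 8.
Hence the expansion of sqrt(1568) is a_0 = 39 followed by the repeating block 1, 1, 2, 19, 2, 1, 1, 78 (period 8).

[39; (1, 1, 2, 19, 2, 1, 1, 78)]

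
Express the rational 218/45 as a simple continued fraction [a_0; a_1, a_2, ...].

[4; 1, 5, 2, 3]

Run the Euclidean algorithm on 218 and 45; the successive quotients are the partial quotients a_0, a_1, ... (each step inverts the fractional part left over by the previous one):
  218 = 4*45 + 38, so a_0 = 4.
  45 = 1*38 + 7, so a_1 = 1.
  38 = 5*7 + 3, so a_2 = 5.
  7 = 2*3 + 1, so a_3 = 2.
  3 = 3*1 + 0, so a_4 = 3.
The remainder reaches 0 after 5 divisions, so the expansion has 5 partial quotients, read off in order.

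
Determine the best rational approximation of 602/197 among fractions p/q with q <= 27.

55/18

Expand x = 602/197 as a continued fraction with the Euclidean algorithm:
  602 = 3*197 + 11, so a_0 = 3.
  197 = 17*11 + 10, so a_1 = 17.
  11 = 1*10 + 1, so a_2 = 1.
  10 = 10*1 + 0, so a_3 = 10.
so x = [3; 17, 1, 10].
Convergents (p_i = a_i*p_{i-1} + p_{i-2}, q_i = a_i*q_{i-1} + q_{i-2} with p_{-2}=0, p_{-1}=1, q_{-2}=1, q_{-1}=0), until the denominator exceeds 27:
  i=0: a_0=3, p_0 = 3*1 + 0 = 3, q_0 = 3*0 + 1 = 1.
  i=1: a_1=17, p_1 = 17*3 + 1 = 52, q_1 = 17*1 + 0 = 17.
  i=2: a_2=1, p_2 = 1*52 + 3 = 55, q_2 = 1*17 + 1 = 18.
  i=3: a_3=10, p_3 = 10*55 + 52 = 602, q_3 = 10*18 + 17 = 197.
q_3 = 197 > 27, so the last convergent with denominator <= 27 is p_2/q_2 = 55/18.
The closest fraction with denominator <= 27 is either p_2/q_2 or the intermediate fraction (k*p_2 + p_1)/(k*q_2 + q_1) with the largest k >= 1 whose denominator stays <= 27; these approach x as k grows, and every other convergent or intermediate fraction in range is farther away.
Largest k: floor((27 - q_1)/q_2) = floor((27 - 17)/18) = 0.
Since k = 0, no intermediate fraction beyond p_2/q_2 has denominator <= 27, so the convergent 55/18 is the closest (its error is |602*18 - 55*197|/(197*18) = 1/3546).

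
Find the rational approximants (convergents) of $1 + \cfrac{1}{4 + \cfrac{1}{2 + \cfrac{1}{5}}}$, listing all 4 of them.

Using the convergent recurrence p_i = a_i*p_{i-1} + p_{i-2}, q_i = a_i*q_{i-1} + q_{i-2} with p_{-2}=0, p_{-1}=1, q_{-2}=1, q_{-1}=0:
  i=0: a_0=1, p_0 = 1*1 + 0 = 1, q_0 = 1*0 + 1 = 1.
  i=1: a_1=4, p_1 = 4*1 + 1 = 5, q_1 = 4*1 + 0 = 4.
  i=2: a_2=2, p_2 = 2*5 + 1 = 11, q_2 = 2*4 + 1 = 9.
  i=3: a_3=5, p_3 = 5*11 + 5 = 60, q_3 = 5*9 + 4 = 49.

1/1, 5/4, 11/9, 60/49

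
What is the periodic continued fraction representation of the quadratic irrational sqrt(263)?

Write x_i = (sqrt(263) + m_i)/d_i with (m_0, d_0) = (0, 1). a_0 = floor(sqrt(263)) = 16, since 16^2 = 256 <= 263 < 289 = 17^2.
Iterate m_{i+1} = d_i*a_i - m_i, d_{i+1} = (263 - m_{i+1}^2)/d_i, a_{i+1} = floor((a_0 + m_{i+1})/d_{i+1}):
  m_1 = 1*16 - 0 = 16, d_1 = (263 - 16^2)/1 = 7/1 = 7, a_1 = floor((16 + 16)/7) = 4.
  m_2 = 7*4 - 16 = 12, d_2 = (263 - 12^2)/7 = 119/7 = 17, a_2 = floor((16 + 12)/17) = 1.
  m_3 = 17*1 - 12 = 5, d_3 = (263 - 5^2)/17 = 238/17 = 14, a_3 = floor((16 + 5)/14) = 1.
  m_4 = 14*1 - 5 = 9, d_4 = (263 - 9^2)/14 = 182/14 = 13, a_4 = floor((16 + 9)/13) = 1.
  m_5 = 13*1 - 9 = 4, d_5 = (263 - 4^2)/13 = 247/13 = 19, a_5 = floor((16 + 4)/19) = 1.
  m_6 = 19*1 - 4 = 15, d_6 = (263 - 15^2)/19 = 38/19 = 2, a_6 = floor((16 + 15)/2) = 15.
  m_7 = 2*15 - 15 = 15, d_7 = (263 - 15^2)/2 = 38/2 = 19, a_7 = floor((16 + 15)/19) = 1.
  m_8 = 19*1 - 15 = 4, d_8 = (263 - 4^2)/19 = 247/19 = 13, a_8 = floor((16 + 4)/13) = 1.
  m_9 = 13*1 - 4 = 9, d_9 = (263 - 9^2)/13 = 182/13 = 14, a_9 = floor((16 + 9)/14) = 1.
  m_10 = 14*1 - 9 = 5, d_10 = (263 - 5^2)/14 = 238/14 = 17, a_10 = floor((16 + 5)/17) = 1.
  m_11 = 17*1 - 5 = 12, d_11 = (263 - 12^2)/17 = 119/17 = 7, a_11 = floor((16 + 12)/7) = 4.
  m_12 = 7*4 - 12 = 16, d_12 = (263 - 16^2)/7 = 7/7 = 1, a_12 = floor((16 + 16)/1) = 32.
  m_13 = 1*32 - 16 = 16, d_13 = (263 - 16^2)/1 = 7/1 = 7: (m_13, d_13) = (m_1, d_1) = (16, 7), so from here the quotients repeat a_1, ..., a_12; the period length is 12.
Hence the expansion of sqrt(263) is a_0 = 16 followed by the repeating block 4, 1, 1, 1, 1, 15, 1, 1, 1, 1, 4, 32 (period 12).

[16; (4, 1, 1, 1, 1, 15, 1, 1, 1, 1, 4, 32)]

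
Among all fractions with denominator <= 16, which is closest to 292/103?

17/6

Expand x = 292/103 as a continued fraction with the Euclidean algorithm:
  292 = 2*103 + 86, so a_0 = 2.
  103 = 1*86 + 17, so a_1 = 1.
  86 = 5*17 + 1, so a_2 = 5.
  17 = 17*1 + 0, so a_3 = 17.
so x = [2; 1, 5, 17].
Convergents (p_i = a_i*p_{i-1} + p_{i-2}, q_i = a_i*q_{i-1} + q_{i-2} with p_{-2}=0, p_{-1}=1, q_{-2}=1, q_{-1}=0), until the denominator exceeds 16:
  i=0: a_0=2, p_0 = 2*1 + 0 = 2, q_0 = 2*0 + 1 = 1.
  i=1: a_1=1, p_1 = 1*2 + 1 = 3, q_1 = 1*1 + 0 = 1.
  i=2: a_2=5, p_2 = 5*3 + 2 = 17, q_2 = 5*1 + 1 = 6.
  i=3: a_3=17, p_3 = 17*17 + 3 = 292, q_3 = 17*6 + 1 = 103.
q_3 = 103 > 16, so the last convergent with denominator <= 16 is p_2/q_2 = 17/6.
The closest fraction with denominator <= 16 is either p_2/q_2 or the intermediate fraction (k*p_2 + p_1)/(k*q_2 + q_1) with the largest k >= 1 whose denominator stays <= 16; these approach x as k grows, and every other convergent or intermediate fraction in range is farther away.
Largest k: floor((16 - q_1)/q_2) = floor((16 - 1)/6) = 2.
That gives (2*17 + 3)/(2*6 + 1) = 37/13.
Compare the errors: |x - 17/6| = |292*6 - 17*103|/(103*6) = 1/618, and |x - 37/13| = |292*13 - 37*103|/(103*13) = 15/1339.
Cross-multiplying, 1*1339 = 1339 < 9270 = 15*618, so 1/618 is smaller: the convergent 17/6 is closer to x than 37/13.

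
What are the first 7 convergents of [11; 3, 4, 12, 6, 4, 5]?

11/1, 34/3, 147/13, 1798/159, 10935/967, 45538/4027, 238625/21102

Using the convergent recurrence p_i = a_i*p_{i-1} + p_{i-2}, q_i = a_i*q_{i-1} + q_{i-2} with p_{-2}=0, p_{-1}=1, q_{-2}=1, q_{-1}=0:
  i=0: a_0=11, p_0 = 11*1 + 0 = 11, q_0 = 11*0 + 1 = 1.
  i=1: a_1=3, p_1 = 3*11 + 1 = 34, q_1 = 3*1 + 0 = 3.
  i=2: a_2=4, p_2 = 4*34 + 11 = 147, q_2 = 4*3 + 1 = 13.
  i=3: a_3=12, p_3 = 12*147 + 34 = 1798, q_3 = 12*13 + 3 = 159.
  i=4: a_4=6, p_4 = 6*1798 + 147 = 10935, q_4 = 6*159 + 13 = 967.
  i=5: a_5=4, p_5 = 4*10935 + 1798 = 45538, q_5 = 4*967 + 159 = 4027.
  i=6: a_6=5, p_6 = 5*45538 + 10935 = 238625, q_6 = 5*4027 + 967 = 21102.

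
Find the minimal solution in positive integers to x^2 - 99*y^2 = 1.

(x, y) = (10, 1)

First expand sqrt(99) as a continued fraction. With x_i = (sqrt(99) + m_i)/d_i and (m_0, d_0) = (0, 1): a_0 = floor(sqrt(99)) = 9, since 9^2 = 81 <= 99 < 100 = 10^2.
Iterate m_{i+1} = d_i*a_i - m_i, d_{i+1} = (99 - m_{i+1}^2)/d_i, a_{i+1} = floor((a_0 + m_{i+1})/d_{i+1}):
  m_1 = 1*9 - 0 = 9, d_1 = (99 - 9^2)/1 = 18/1 = 18, a_1 = floor((9 + 9)/18) = 1.
  m_2 = 18*1 - 9 = 9, d_2 = (99 - 9^2)/18 = 18/18 = 1, a_2 = floor((9 + 9)/1) = 18.
  m_3 = 1*18 - 9 = 9, d_3 = (99 - 9^2)/1 = 18/1 = 18: (m_3, d_3) = (m_1, d_1) = (9, 18), so from here the quotients repeat a_1, a_2; the period length is 2.
So sqrt(99) = [9; (1, 18)] with period length k = 2.
k is even, so the fundamental solution of x^2 - 99y^2 = 1 is (p_{k-1}, q_{k-1}) = (p_1, q_1); compute convergents through index 1.
Convergents (p_i = a_i*p_{i-1} + p_{i-2}, q_i = a_i*q_{i-1} + q_{i-2} with p_{-2}=0, p_{-1}=1, q_{-2}=1, q_{-1}=0):
  i=0: a_0=9, p_0 = 9*1 + 0 = 9, q_0 = 9*0 + 1 = 1.
  i=1: a_1=1, p_1 = 1*9 + 1 = 10, q_1 = 1*1 + 0 = 1.
Check: 10^2 - 99*1^2 = 100 - 99 = 1, so (x, y) = (10, 1) solves the equation, and by the theorem it is the least positive solution.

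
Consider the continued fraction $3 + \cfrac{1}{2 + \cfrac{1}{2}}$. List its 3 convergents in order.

3/1, 7/2, 17/5

Using the convergent recurrence p_i = a_i*p_{i-1} + p_{i-2}, q_i = a_i*q_{i-1} + q_{i-2} with p_{-2}=0, p_{-1}=1, q_{-2}=1, q_{-1}=0:
  i=0: a_0=3, p_0 = 3*1 + 0 = 3, q_0 = 3*0 + 1 = 1.
  i=1: a_1=2, p_1 = 2*3 + 1 = 7, q_1 = 2*1 + 0 = 2.
  i=2: a_2=2, p_2 = 2*7 + 3 = 17, q_2 = 2*2 + 1 = 5.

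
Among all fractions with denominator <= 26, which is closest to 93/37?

63/25

Expand x = 93/37 as a continued fraction with the Euclidean algorithm:
  93 = 2*37 + 19, so a_0 = 2.
  37 = 1*19 + 18, so a_1 = 1.
  19 = 1*18 + 1, so a_2 = 1.
  18 = 18*1 + 0, so a_3 = 18.
so x = [2; 1, 1, 18].
Convergents (p_i = a_i*p_{i-1} + p_{i-2}, q_i = a_i*q_{i-1} + q_{i-2} with p_{-2}=0, p_{-1}=1, q_{-2}=1, q_{-1}=0), until the denominator exceeds 26:
  i=0: a_0=2, p_0 = 2*1 + 0 = 2, q_0 = 2*0 + 1 = 1.
  i=1: a_1=1, p_1 = 1*2 + 1 = 3, q_1 = 1*1 + 0 = 1.
  i=2: a_2=1, p_2 = 1*3 + 2 = 5, q_2 = 1*1 + 1 = 2.
  i=3: a_3=18, p_3 = 18*5 + 3 = 93, q_3 = 18*2 + 1 = 37.
q_3 = 37 > 26, so the last convergent with denominator <= 26 is p_2/q_2 = 5/2.
The closest fraction with denominator <= 26 is either p_2/q_2 or the intermediate fraction (k*p_2 + p_1)/(k*q_2 + q_1) with the largest k >= 1 whose denominator stays <= 26; these approach x as k grows, and every other convergent or intermediate fraction in range is farther away.
Largest k: floor((26 - q_1)/q_2) = floor((26 - 1)/2) = 12.
That gives (12*5 + 3)/(12*2 + 1) = 63/25.
Compare the errors: |x - 5/2| = |93*2 - 5*37|/(37*2) = 1/74, and |x - 63/25| = |93*25 - 63*37|/(37*25) = 6/925.
Cross-multiplying, 6*74 = 444 < 925 = 1*925, so 6/925 is smaller: the intermediate fraction 63/25 is closer to x than 5/2.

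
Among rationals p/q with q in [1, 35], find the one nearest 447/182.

86/35

Expand x = 447/182 as a continued fraction with the Euclidean algorithm:
  447 = 2*182 + 83, so a_0 = 2.
  182 = 2*83 + 16, so a_1 = 2.
  83 = 5*16 + 3, so a_2 = 5.
  16 = 5*3 + 1, so a_3 = 5.
  3 = 3*1 + 0, so a_4 = 3.
so x = [2; 2, 5, 5, 3].
Convergents (p_i = a_i*p_{i-1} + p_{i-2}, q_i = a_i*q_{i-1} + q_{i-2} with p_{-2}=0, p_{-1}=1, q_{-2}=1, q_{-1}=0), until the denominator exceeds 35:
  i=0: a_0=2, p_0 = 2*1 + 0 = 2, q_0 = 2*0 + 1 = 1.
  i=1: a_1=2, p_1 = 2*2 + 1 = 5, q_1 = 2*1 + 0 = 2.
  i=2: a_2=5, p_2 = 5*5 + 2 = 27, q_2 = 5*2 + 1 = 11.
  i=3: a_3=5, p_3 = 5*27 + 5 = 140, q_3 = 5*11 + 2 = 57.
q_3 = 57 > 35, so the last convergent with denominator <= 35 is p_2/q_2 = 27/11.
The closest fraction with denominator <= 35 is either p_2/q_2 or the intermediate fraction (k*p_2 + p_1)/(k*q_2 + q_1) with the largest k >= 1 whose denominator stays <= 35; these approach x as k grows, and every other convergent or intermediate fraction in range is farther away.
Largest k: floor((35 - q_1)/q_2) = floor((35 - 2)/11) = 3.
That gives (3*27 + 5)/(3*11 + 2) = 86/35.
Compare the errors: |x - 27/11| = |447*11 - 27*182|/(182*11) = 3/2002, and |x - 86/35| = |447*35 - 86*182|/(182*35) = 7/6370.
Cross-multiplying, 7*2002 = 14014 < 19110 = 3*6370, so 7/6370 is smaller: the intermediate fraction 86/35 is closer to x than 27/11.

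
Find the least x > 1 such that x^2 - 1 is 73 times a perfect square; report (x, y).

First expand sqrt(73) as a continued fraction. With x_i = (sqrt(73) + m_i)/d_i and (m_0, d_0) = (0, 1): a_0 = floor(sqrt(73)) = 8, since 8^2 = 64 <= 73 < 81 = 9^2.
Iterate m_{i+1} = d_i*a_i - m_i, d_{i+1} = (73 - m_{i+1}^2)/d_i, a_{i+1} = floor((a_0 + m_{i+1})/d_{i+1}):
  m_1 = 1*8 - 0 = 8, d_1 = (73 - 8^2)/1 = 9/1 = 9, a_1 = floor((8 + 8)/9) = 1.
  m_2 = 9*1 - 8 = 1, d_2 = (73 - 1^2)/9 = 72/9 = 8, a_2 = floor((8 + 1)/8) = 1.
  m_3 = 8*1 - 1 = 7, d_3 = (73 - 7^2)/8 = 24/8 = 3, a_3 = floor((8 + 7)/3) = 5.
  m_4 = 3*5 - 7 = 8, d_4 = (73 - 8^2)/3 = 9/3 = 3, a_4 = floor((8 + 8)/3) = 5.
  m_5 = 3*5 - 8 = 7, d_5 = (73 - 7^2)/3 = 24/3 = 8, a_5 = floor((8 + 7)/8) = 1.
  m_6 = 8*1 - 7 = 1, d_6 = (73 - 1^2)/8 = 72/8 = 9, a_6 = floor((8 + 1)/9) = 1.
  m_7 = 9*1 - 1 = 8, d_7 = (73 - 8^2)/9 = 9/9 = 1, a_7 = floor((8 + 8)/1) = 16.
  m_8 = 1*16 - 8 = 8, d_8 = (73 - 8^2)/1 = 9/1 = 9: (m_8, d_8) = (m_1, d_1) = (8, 9), so from here the quotients repeat a_1, ..., a_7; the period length is 7.
So sqrt(73) = [8; (1, 1, 5, 5, 1, 1, 16)] with period length k = 7.
k is odd, so (p_{k-1}, q_{k-1}) only solves x^2 - 73y^2 = -1 and the fundamental solution of x^2 - 73y^2 = 1 is (p_{2k-1}, q_{2k-1}) = (p_13, q_13); compute convergents through index 13, running through the period twice.
Convergents (p_i = a_i*p_{i-1} + p_{i-2}, q_i = a_i*q_{i-1} + q_{i-2} with p_{-2}=0, p_{-1}=1, q_{-2}=1, q_{-1}=0):
  i=0: a_0=8, p_0 = 8*1 + 0 = 8, q_0 = 8*0 + 1 = 1.
  i=1: a_1=1, p_1 = 1*8 + 1 = 9, q_1 = 1*1 + 0 = 1.
  i=2: a_2=1, p_2 = 1*9 + 8 = 17, q_2 = 1*1 + 1 = 2.
  i=3: a_3=5, p_3 = 5*17 + 9 = 94, q_3 = 5*2 + 1 = 11.
  i=4: a_4=5, p_4 = 5*94 + 17 = 487, q_4 = 5*11 + 2 = 57.
  i=5: a_5=1, p_5 = 1*487 + 94 = 581, q_5 = 1*57 + 11 = 68.
  i=6: a_6=1, p_6 = 1*581 + 487 = 1068, q_6 = 1*68 + 57 = 125.
  i=7: a_7=16, p_7 = 16*1068 + 581 = 17669, q_7 = 16*125 + 68 = 2068.
  i=8: a_8=1, p_8 = 1*17669 + 1068 = 18737, q_8 = 1*2068 + 125 = 2193.
  i=9: a_9=1, p_9 = 1*18737 + 17669 = 36406, q_9 = 1*2193 + 2068 = 4261.
  i=10: a_10=5, p_10 = 5*36406 + 18737 = 200767, q_10 = 5*4261 + 2193 = 23498.
  i=11: a_11=5, p_11 = 5*200767 + 36406 = 1040241, q_11 = 5*23498 + 4261 = 121751.
  i=12: a_12=1, p_12 = 1*1040241 + 200767 = 1241008, q_12 = 1*121751 + 23498 = 145249.
  i=13: a_13=1, p_13 = 1*1241008 + 1040241 = 2281249, q_13 = 1*145249 + 121751 = 267000.
Indeed p_6^2 - 73*q_6^2 = 1140624 - 1140625 = -1, not +1.
Check: 2281249^2 - 73*267000^2 = 5204097000001 - 5204097000000 = 1, so (x, y) = (2281249, 267000) solves the equation, and by the theorem it is the least positive solution.

(x, y) = (2281249, 267000)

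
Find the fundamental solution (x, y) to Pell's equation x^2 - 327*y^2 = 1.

First expand sqrt(327) as a continued fraction. With x_i = (sqrt(327) + m_i)/d_i and (m_0, d_0) = (0, 1): a_0 = floor(sqrt(327)) = 18, since 18^2 = 324 <= 327 < 361 = 19^2.
Iterate m_{i+1} = d_i*a_i - m_i, d_{i+1} = (327 - m_{i+1}^2)/d_i, a_{i+1} = floor((a_0 + m_{i+1})/d_{i+1}):
  m_1 = 1*18 - 0 = 18, d_1 = (327 - 18^2)/1 = 3/1 = 3, a_1 = floor((18 + 18)/3) = 12.
  m_2 = 3*12 - 18 = 18, d_2 = (327 - 18^2)/3 = 3/3 = 1, a_2 = floor((18 + 18)/1) = 36.
  m_3 = 1*36 - 18 = 18, d_3 = (327 - 18^2)/1 = 3/1 = 3: (m_3, d_3) = (m_1, d_1) = (18, 3), so from here the quotients repeat a_1, a_2; the period length is 2.
So sqrt(327) = [18; (12, 36)] with period length k = 2.
k is even, so the fundamental solution of x^2 - 327y^2 = 1 is (p_{k-1}, q_{k-1}) = (p_1, q_1); compute convergents through index 1.
Convergents (p_i = a_i*p_{i-1} + p_{i-2}, q_i = a_i*q_{i-1} + q_{i-2} with p_{-2}=0, p_{-1}=1, q_{-2}=1, q_{-1}=0):
  i=0: a_0=18, p_0 = 18*1 + 0 = 18, q_0 = 18*0 + 1 = 1.
  i=1: a_1=12, p_1 = 12*18 + 1 = 217, q_1 = 12*1 + 0 = 12.
Check: 217^2 - 327*12^2 = 47089 - 47088 = 1, so (x, y) = (217, 12) solves the equation, and by the theorem it is the least positive solution.

(x, y) = (217, 12)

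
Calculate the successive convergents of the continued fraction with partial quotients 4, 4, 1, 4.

4/1, 17/4, 21/5, 101/24

Using the convergent recurrence p_i = a_i*p_{i-1} + p_{i-2}, q_i = a_i*q_{i-1} + q_{i-2} with p_{-2}=0, p_{-1}=1, q_{-2}=1, q_{-1}=0:
  i=0: a_0=4, p_0 = 4*1 + 0 = 4, q_0 = 4*0 + 1 = 1.
  i=1: a_1=4, p_1 = 4*4 + 1 = 17, q_1 = 4*1 + 0 = 4.
  i=2: a_2=1, p_2 = 1*17 + 4 = 21, q_2 = 1*4 + 1 = 5.
  i=3: a_3=4, p_3 = 4*21 + 17 = 101, q_3 = 4*5 + 4 = 24.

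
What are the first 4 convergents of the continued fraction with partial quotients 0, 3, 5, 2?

Using the convergent recurrence p_i = a_i*p_{i-1} + p_{i-2}, q_i = a_i*q_{i-1} + q_{i-2} with p_{-2}=0, p_{-1}=1, q_{-2}=1, q_{-1}=0:
  i=0: a_0=0, p_0 = 0*1 + 0 = 0, q_0 = 0*0 + 1 = 1.
  i=1: a_1=3, p_1 = 3*0 + 1 = 1, q_1 = 3*1 + 0 = 3.
  i=2: a_2=5, p_2 = 5*1 + 0 = 5, q_2 = 5*3 + 1 = 16.
  i=3: a_3=2, p_3 = 2*5 + 1 = 11, q_3 = 2*16 + 3 = 35.

0/1, 1/3, 5/16, 11/35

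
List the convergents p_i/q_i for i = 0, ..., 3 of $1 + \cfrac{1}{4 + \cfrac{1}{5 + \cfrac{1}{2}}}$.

Using the convergent recurrence p_i = a_i*p_{i-1} + p_{i-2}, q_i = a_i*q_{i-1} + q_{i-2} with p_{-2}=0, p_{-1}=1, q_{-2}=1, q_{-1}=0:
  i=0: a_0=1, p_0 = 1*1 + 0 = 1, q_0 = 1*0 + 1 = 1.
  i=1: a_1=4, p_1 = 4*1 + 1 = 5, q_1 = 4*1 + 0 = 4.
  i=2: a_2=5, p_2 = 5*5 + 1 = 26, q_2 = 5*4 + 1 = 21.
  i=3: a_3=2, p_3 = 2*26 + 5 = 57, q_3 = 2*21 + 4 = 46.

1/1, 5/4, 26/21, 57/46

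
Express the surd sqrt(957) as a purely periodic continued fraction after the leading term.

[30; (1, 14, 2, 14, 1, 60)]

Write x_i = (sqrt(957) + m_i)/d_i with (m_0, d_0) = (0, 1). a_0 = floor(sqrt(957)) = 30, since 30^2 = 900 <= 957 < 961 = 31^2.
Iterate m_{i+1} = d_i*a_i - m_i, d_{i+1} = (957 - m_{i+1}^2)/d_i, a_{i+1} = floor((a_0 + m_{i+1})/d_{i+1}):
  m_1 = 1*30 - 0 = 30, d_1 = (957 - 30^2)/1 = 57/1 = 57, a_1 = floor((30 + 30)/57) = 1.
  m_2 = 57*1 - 30 = 27, d_2 = (957 - 27^2)/57 = 228/57 = 4, a_2 = floor((30 + 27)/4) = 14.
  m_3 = 4*14 - 27 = 29, d_3 = (957 - 29^2)/4 = 116/4 = 29, a_3 = floor((30 + 29)/29) = 2.
  m_4 = 29*2 - 29 = 29, d_4 = (957 - 29^2)/29 = 116/29 = 4, a_4 = floor((30 + 29)/4) = 14.
  m_5 = 4*14 - 29 = 27, d_5 = (957 - 27^2)/4 = 228/4 = 57, a_5 = floor((30 + 27)/57) = 1.
  m_6 = 57*1 - 27 = 30, d_6 = (957 - 30^2)/57 = 57/57 = 1, a_6 = floor((30 + 30)/1) = 60.
  m_7 = 1*60 - 30 = 30, d_7 = (957 - 30^2)/1 = 57/1 = 57: (m_7, d_7) = (m_1, d_1) = (30, 57), so from here the quotients repeat a_1, ..., a_6; the period length is 6.
Hence the expansion of sqrt(957) is a_0 = 30 followed by the repeating block 1, 14, 2, 14, 1, 60 (period 6).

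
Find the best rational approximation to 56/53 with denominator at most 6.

Expand x = 56/53 as a continued fraction with the Euclidean algorithm:
  56 = 1*53 + 3, so a_0 = 1.
  53 = 17*3 + 2, so a_1 = 17.
  3 = 1*2 + 1, so a_2 = 1.
  2 = 2*1 + 0, so a_3 = 2.
so x = [1; 17, 1, 2].
Convergents (p_i = a_i*p_{i-1} + p_{i-2}, q_i = a_i*q_{i-1} + q_{i-2} with p_{-2}=0, p_{-1}=1, q_{-2}=1, q_{-1}=0), until the denominator exceeds 6:
  i=0: a_0=1, p_0 = 1*1 + 0 = 1, q_0 = 1*0 + 1 = 1.
  i=1: a_1=17, p_1 = 17*1 + 1 = 18, q_1 = 17*1 + 0 = 17.
q_1 = 17 > 6, so the last convergent with denominator <= 6 is p_0/q_0 = 1/1.
The closest fraction with denominator <= 6 is either p_0/q_0 or the intermediate fraction (k*p_0 + p_{-1})/(k*q_0 + q_{-1}) with the largest k >= 1 whose denominator stays <= 6; these approach x as k grows, and every other convergent or intermediate fraction in range is farther away.
Largest k: floor((6 - q_{-1})/q_0) = floor((6 - 0)/1) = 6 (using the seeds p_{-1} = 1, q_{-1} = 0).
That gives (6*1 + 1)/(6*1 + 0) = 7/6.
Compare the errors: |x - 1/1| = |56*1 - 1*53|/(53*1) = 3/53, and |x - 7/6| = |56*6 - 7*53|/(53*6) = 35/318.
Cross-multiplying, 3*318 = 954 < 1855 = 35*53, so 3/53 is smaller: the convergent 1/1 is closer to x than 7/6.

1/1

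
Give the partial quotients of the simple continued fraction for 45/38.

Run the Euclidean algorithm on 45 and 38; the successive quotients are the partial quotients a_0, a_1, ... (each step inverts the fractional part left over by the previous one):
  45 = 1*38 + 7, so a_0 = 1.
  38 = 5*7 + 3, so a_1 = 5.
  7 = 2*3 + 1, so a_2 = 2.
  3 = 3*1 + 0, so a_3 = 3.
The remainder reaches 0 after 4 divisions, so the expansion has 4 partial quotients, read off in order.

[1; 5, 2, 3]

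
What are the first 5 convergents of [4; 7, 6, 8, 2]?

4/1, 29/7, 178/43, 1453/351, 3084/745

Using the convergent recurrence p_i = a_i*p_{i-1} + p_{i-2}, q_i = a_i*q_{i-1} + q_{i-2} with p_{-2}=0, p_{-1}=1, q_{-2}=1, q_{-1}=0:
  i=0: a_0=4, p_0 = 4*1 + 0 = 4, q_0 = 4*0 + 1 = 1.
  i=1: a_1=7, p_1 = 7*4 + 1 = 29, q_1 = 7*1 + 0 = 7.
  i=2: a_2=6, p_2 = 6*29 + 4 = 178, q_2 = 6*7 + 1 = 43.
  i=3: a_3=8, p_3 = 8*178 + 29 = 1453, q_3 = 8*43 + 7 = 351.
  i=4: a_4=2, p_4 = 2*1453 + 178 = 3084, q_4 = 2*351 + 43 = 745.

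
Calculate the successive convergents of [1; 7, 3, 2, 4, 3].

Using the convergent recurrence p_i = a_i*p_{i-1} + p_{i-2}, q_i = a_i*q_{i-1} + q_{i-2} with p_{-2}=0, p_{-1}=1, q_{-2}=1, q_{-1}=0:
  i=0: a_0=1, p_0 = 1*1 + 0 = 1, q_0 = 1*0 + 1 = 1.
  i=1: a_1=7, p_1 = 7*1 + 1 = 8, q_1 = 7*1 + 0 = 7.
  i=2: a_2=3, p_2 = 3*8 + 1 = 25, q_2 = 3*7 + 1 = 22.
  i=3: a_3=2, p_3 = 2*25 + 8 = 58, q_3 = 2*22 + 7 = 51.
  i=4: a_4=4, p_4 = 4*58 + 25 = 257, q_4 = 4*51 + 22 = 226.
  i=5: a_5=3, p_5 = 3*257 + 58 = 829, q_5 = 3*226 + 51 = 729.

1/1, 8/7, 25/22, 58/51, 257/226, 829/729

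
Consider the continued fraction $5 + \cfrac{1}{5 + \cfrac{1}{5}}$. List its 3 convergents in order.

5/1, 26/5, 135/26

Using the convergent recurrence p_i = a_i*p_{i-1} + p_{i-2}, q_i = a_i*q_{i-1} + q_{i-2} with p_{-2}=0, p_{-1}=1, q_{-2}=1, q_{-1}=0:
  i=0: a_0=5, p_0 = 5*1 + 0 = 5, q_0 = 5*0 + 1 = 1.
  i=1: a_1=5, p_1 = 5*5 + 1 = 26, q_1 = 5*1 + 0 = 5.
  i=2: a_2=5, p_2 = 5*26 + 5 = 135, q_2 = 5*5 + 1 = 26.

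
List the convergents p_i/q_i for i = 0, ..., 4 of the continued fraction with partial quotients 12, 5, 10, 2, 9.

12/1, 61/5, 622/51, 1305/107, 12367/1014

Using the convergent recurrence p_i = a_i*p_{i-1} + p_{i-2}, q_i = a_i*q_{i-1} + q_{i-2} with p_{-2}=0, p_{-1}=1, q_{-2}=1, q_{-1}=0:
  i=0: a_0=12, p_0 = 12*1 + 0 = 12, q_0 = 12*0 + 1 = 1.
  i=1: a_1=5, p_1 = 5*12 + 1 = 61, q_1 = 5*1 + 0 = 5.
  i=2: a_2=10, p_2 = 10*61 + 12 = 622, q_2 = 10*5 + 1 = 51.
  i=3: a_3=2, p_3 = 2*622 + 61 = 1305, q_3 = 2*51 + 5 = 107.
  i=4: a_4=9, p_4 = 9*1305 + 622 = 12367, q_4 = 9*107 + 51 = 1014.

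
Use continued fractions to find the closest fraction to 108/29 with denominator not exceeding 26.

Expand x = 108/29 as a continued fraction with the Euclidean algorithm:
  108 = 3*29 + 21, so a_0 = 3.
  29 = 1*21 + 8, so a_1 = 1.
  21 = 2*8 + 5, so a_2 = 2.
  8 = 1*5 + 3, so a_3 = 1.
  5 = 1*3 + 2, so a_4 = 1.
  3 = 1*2 + 1, so a_5 = 1.
  2 = 2*1 + 0, so a_6 = 2.
so x = [3; 1, 2, 1, 1, 1, 2].
Convergents (p_i = a_i*p_{i-1} + p_{i-2}, q_i = a_i*q_{i-1} + q_{i-2} with p_{-2}=0, p_{-1}=1, q_{-2}=1, q_{-1}=0), until the denominator exceeds 26:
  i=0: a_0=3, p_0 = 3*1 + 0 = 3, q_0 = 3*0 + 1 = 1.
  i=1: a_1=1, p_1 = 1*3 + 1 = 4, q_1 = 1*1 + 0 = 1.
  i=2: a_2=2, p_2 = 2*4 + 3 = 11, q_2 = 2*1 + 1 = 3.
  i=3: a_3=1, p_3 = 1*11 + 4 = 15, q_3 = 1*3 + 1 = 4.
  i=4: a_4=1, p_4 = 1*15 + 11 = 26, q_4 = 1*4 + 3 = 7.
  i=5: a_5=1, p_5 = 1*26 + 15 = 41, q_5 = 1*7 + 4 = 11.
  i=6: a_6=2, p_6 = 2*41 + 26 = 108, q_6 = 2*11 + 7 = 29.
q_6 = 29 > 26, so the last convergent with denominator <= 26 is p_5/q_5 = 41/11.
The closest fraction with denominator <= 26 is either p_5/q_5 or the intermediate fraction (k*p_5 + p_4)/(k*q_5 + q_4) with the largest k >= 1 whose denominator stays <= 26; these approach x as k grows, and every other convergent or intermediate fraction in range is farther away.
Largest k: floor((26 - q_4)/q_5) = floor((26 - 7)/11) = 1.
That gives (1*41 + 26)/(1*11 + 7) = 67/18.
Compare the errors: |x - 41/11| = |108*11 - 41*29|/(29*11) = 1/319, and |x - 67/18| = |108*18 - 67*29|/(29*18) = 1/522.
Cross-multiplying, 1*319 = 319 < 522 = 1*522, so 1/522 is smaller: the intermediate fraction 67/18 is closer to x than 41/11.

67/18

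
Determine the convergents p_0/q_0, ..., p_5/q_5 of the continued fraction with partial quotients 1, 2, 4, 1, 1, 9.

Using the convergent recurrence p_i = a_i*p_{i-1} + p_{i-2}, q_i = a_i*q_{i-1} + q_{i-2} with p_{-2}=0, p_{-1}=1, q_{-2}=1, q_{-1}=0:
  i=0: a_0=1, p_0 = 1*1 + 0 = 1, q_0 = 1*0 + 1 = 1.
  i=1: a_1=2, p_1 = 2*1 + 1 = 3, q_1 = 2*1 + 0 = 2.
  i=2: a_2=4, p_2 = 4*3 + 1 = 13, q_2 = 4*2 + 1 = 9.
  i=3: a_3=1, p_3 = 1*13 + 3 = 16, q_3 = 1*9 + 2 = 11.
  i=4: a_4=1, p_4 = 1*16 + 13 = 29, q_4 = 1*11 + 9 = 20.
  i=5: a_5=9, p_5 = 9*29 + 16 = 277, q_5 = 9*20 + 11 = 191.

1/1, 3/2, 13/9, 16/11, 29/20, 277/191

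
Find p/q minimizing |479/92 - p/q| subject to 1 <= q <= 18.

Expand x = 479/92 as a continued fraction with the Euclidean algorithm:
  479 = 5*92 + 19, so a_0 = 5.
  92 = 4*19 + 16, so a_1 = 4.
  19 = 1*16 + 3, so a_2 = 1.
  16 = 5*3 + 1, so a_3 = 5.
  3 = 3*1 + 0, so a_4 = 3.
so x = [5; 4, 1, 5, 3].
Convergents (p_i = a_i*p_{i-1} + p_{i-2}, q_i = a_i*q_{i-1} + q_{i-2} with p_{-2}=0, p_{-1}=1, q_{-2}=1, q_{-1}=0), until the denominator exceeds 18:
  i=0: a_0=5, p_0 = 5*1 + 0 = 5, q_0 = 5*0 + 1 = 1.
  i=1: a_1=4, p_1 = 4*5 + 1 = 21, q_1 = 4*1 + 0 = 4.
  i=2: a_2=1, p_2 = 1*21 + 5 = 26, q_2 = 1*4 + 1 = 5.
  i=3: a_3=5, p_3 = 5*26 + 21 = 151, q_3 = 5*5 + 4 = 29.
q_3 = 29 > 18, so the last convergent with denominator <= 18 is p_2/q_2 = 26/5.
The closest fraction with denominator <= 18 is either p_2/q_2 or the intermediate fraction (k*p_2 + p_1)/(k*q_2 + q_1) with the largest k >= 1 whose denominator stays <= 18; these approach x as k grows, and every other convergent or intermediate fraction in range is farther away.
Largest k: floor((18 - q_1)/q_2) = floor((18 - 4)/5) = 2.
That gives (2*26 + 21)/(2*5 + 4) = 73/14.
Compare the errors: |x - 26/5| = |479*5 - 26*92|/(92*5) = 3/460, and |x - 73/14| = |479*14 - 73*92|/(92*14) = 10/1288.
Cross-multiplying, 3*1288 = 3864 < 4600 = 10*460, so 3/460 is smaller: the convergent 26/5 is closer to x than 73/14.

26/5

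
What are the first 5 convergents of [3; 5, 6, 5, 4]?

3/1, 16/5, 99/31, 511/160, 2143/671

Using the convergent recurrence p_i = a_i*p_{i-1} + p_{i-2}, q_i = a_i*q_{i-1} + q_{i-2} with p_{-2}=0, p_{-1}=1, q_{-2}=1, q_{-1}=0:
  i=0: a_0=3, p_0 = 3*1 + 0 = 3, q_0 = 3*0 + 1 = 1.
  i=1: a_1=5, p_1 = 5*3 + 1 = 16, q_1 = 5*1 + 0 = 5.
  i=2: a_2=6, p_2 = 6*16 + 3 = 99, q_2 = 6*5 + 1 = 31.
  i=3: a_3=5, p_3 = 5*99 + 16 = 511, q_3 = 5*31 + 5 = 160.
  i=4: a_4=4, p_4 = 4*511 + 99 = 2143, q_4 = 4*160 + 31 = 671.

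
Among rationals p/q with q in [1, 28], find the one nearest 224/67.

Expand x = 224/67 as a continued fraction with the Euclidean algorithm:
  224 = 3*67 + 23, so a_0 = 3.
  67 = 2*23 + 21, so a_1 = 2.
  23 = 1*21 + 2, so a_2 = 1.
  21 = 10*2 + 1, so a_3 = 10.
  2 = 2*1 + 0, so a_4 = 2.
so x = [3; 2, 1, 10, 2].
Convergents (p_i = a_i*p_{i-1} + p_{i-2}, q_i = a_i*q_{i-1} + q_{i-2} with p_{-2}=0, p_{-1}=1, q_{-2}=1, q_{-1}=0), until the denominator exceeds 28:
  i=0: a_0=3, p_0 = 3*1 + 0 = 3, q_0 = 3*0 + 1 = 1.
  i=1: a_1=2, p_1 = 2*3 + 1 = 7, q_1 = 2*1 + 0 = 2.
  i=2: a_2=1, p_2 = 1*7 + 3 = 10, q_2 = 1*2 + 1 = 3.
  i=3: a_3=10, p_3 = 10*10 + 7 = 107, q_3 = 10*3 + 2 = 32.
q_3 = 32 > 28, so the last convergent with denominator <= 28 is p_2/q_2 = 10/3.
The closest fraction with denominator <= 28 is either p_2/q_2 or the intermediate fraction (k*p_2 + p_1)/(k*q_2 + q_1) with the largest k >= 1 whose denominator stays <= 28; these approach x as k grows, and every other convergent or intermediate fraction in range is farther away.
Largest k: floor((28 - q_1)/q_2) = floor((28 - 2)/3) = 8.
That gives (8*10 + 7)/(8*3 + 2) = 87/26.
Compare the errors: |x - 10/3| = |224*3 - 10*67|/(67*3) = 2/201, and |x - 87/26| = |224*26 - 87*67|/(67*26) = 5/1742.
Cross-multiplying, 5*201 = 1005 < 3484 = 2*1742, so 5/1742 is smaller: the intermediate fraction 87/26 is closer to x than 10/3.

87/26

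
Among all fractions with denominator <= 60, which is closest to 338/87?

Expand x = 338/87 as a continued fraction with the Euclidean algorithm:
  338 = 3*87 + 77, so a_0 = 3.
  87 = 1*77 + 10, so a_1 = 1.
  77 = 7*10 + 7, so a_2 = 7.
  10 = 1*7 + 3, so a_3 = 1.
  7 = 2*3 + 1, so a_4 = 2.
  3 = 3*1 + 0, so a_5 = 3.
so x = [3; 1, 7, 1, 2, 3].
Convergents (p_i = a_i*p_{i-1} + p_{i-2}, q_i = a_i*q_{i-1} + q_{i-2} with p_{-2}=0, p_{-1}=1, q_{-2}=1, q_{-1}=0), until the denominator exceeds 60:
  i=0: a_0=3, p_0 = 3*1 + 0 = 3, q_0 = 3*0 + 1 = 1.
  i=1: a_1=1, p_1 = 1*3 + 1 = 4, q_1 = 1*1 + 0 = 1.
  i=2: a_2=7, p_2 = 7*4 + 3 = 31, q_2 = 7*1 + 1 = 8.
  i=3: a_3=1, p_3 = 1*31 + 4 = 35, q_3 = 1*8 + 1 = 9.
  i=4: a_4=2, p_4 = 2*35 + 31 = 101, q_4 = 2*9 + 8 = 26.
  i=5: a_5=3, p_5 = 3*101 + 35 = 338, q_5 = 3*26 + 9 = 87.
q_5 = 87 > 60, so the last convergent with denominator <= 60 is p_4/q_4 = 101/26.
The closest fraction with denominator <= 60 is either p_4/q_4 or the intermediate fraction (k*p_4 + p_3)/(k*q_4 + q_3) with the largest k >= 1 whose denominator stays <= 60; these approach x as k grows, and every other convergent or intermediate fraction in range is farther away.
Largest k: floor((60 - q_3)/q_4) = floor((60 - 9)/26) = 1.
That gives (1*101 + 35)/(1*26 + 9) = 136/35.
Compare the errors: |x - 101/26| = |338*26 - 101*87|/(87*26) = 1/2262, and |x - 136/35| = |338*35 - 136*87|/(87*35) = 2/3045.
Cross-multiplying, 1*3045 = 3045 < 4524 = 2*2262, so 1/2262 is smaller: the convergent 101/26 is closer to x than 136/35.

101/26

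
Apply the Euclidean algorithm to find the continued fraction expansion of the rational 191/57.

[3; 2, 1, 5, 1, 2]

Run the Euclidean algorithm on 191 and 57; the successive quotients are the partial quotients a_0, a_1, ... (each step inverts the fractional part left over by the previous one):
  191 = 3*57 + 20, so a_0 = 3.
  57 = 2*20 + 17, so a_1 = 2.
  20 = 1*17 + 3, so a_2 = 1.
  17 = 5*3 + 2, so a_3 = 5.
  3 = 1*2 + 1, so a_4 = 1.
  2 = 2*1 + 0, so a_5 = 2.
The remainder reaches 0 after 6 divisions, so the expansion has 6 partial quotients, read off in order.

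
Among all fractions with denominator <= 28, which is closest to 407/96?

106/25

Expand x = 407/96 as a continued fraction with the Euclidean algorithm:
  407 = 4*96 + 23, so a_0 = 4.
  96 = 4*23 + 4, so a_1 = 4.
  23 = 5*4 + 3, so a_2 = 5.
  4 = 1*3 + 1, so a_3 = 1.
  3 = 3*1 + 0, so a_4 = 3.
so x = [4; 4, 5, 1, 3].
Convergents (p_i = a_i*p_{i-1} + p_{i-2}, q_i = a_i*q_{i-1} + q_{i-2} with p_{-2}=0, p_{-1}=1, q_{-2}=1, q_{-1}=0), until the denominator exceeds 28:
  i=0: a_0=4, p_0 = 4*1 + 0 = 4, q_0 = 4*0 + 1 = 1.
  i=1: a_1=4, p_1 = 4*4 + 1 = 17, q_1 = 4*1 + 0 = 4.
  i=2: a_2=5, p_2 = 5*17 + 4 = 89, q_2 = 5*4 + 1 = 21.
  i=3: a_3=1, p_3 = 1*89 + 17 = 106, q_3 = 1*21 + 4 = 25.
  i=4: a_4=3, p_4 = 3*106 + 89 = 407, q_4 = 3*25 + 21 = 96.
q_4 = 96 > 28, so the last convergent with denominator <= 28 is p_3/q_3 = 106/25.
The closest fraction with denominator <= 28 is either p_3/q_3 or the intermediate fraction (k*p_3 + p_2)/(k*q_3 + q_2) with the largest k >= 1 whose denominator stays <= 28; these approach x as k grows, and every other convergent or intermediate fraction in range is farther away.
Largest k: floor((28 - q_2)/q_3) = floor((28 - 21)/25) = 0.
Since k = 0, no intermediate fraction beyond p_3/q_3 has denominator <= 28, so the convergent 106/25 is the closest (its error is |407*25 - 106*96|/(96*25) = 1/2400).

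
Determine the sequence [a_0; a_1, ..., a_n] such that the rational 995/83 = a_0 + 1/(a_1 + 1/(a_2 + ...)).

Run the Euclidean algorithm on 995 and 83; the successive quotients are the partial quotients a_0, a_1, ... (each step inverts the fractional part left over by the previous one):
  995 = 11*83 + 82, so a_0 = 11.
  83 = 1*82 + 1, so a_1 = 1.
  82 = 82*1 + 0, so a_2 = 82.
The remainder reaches 0 after 3 divisions, so the expansion has 3 partial quotients, read off in order.

[11; 1, 82]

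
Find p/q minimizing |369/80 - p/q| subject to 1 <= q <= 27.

83/18

Expand x = 369/80 as a continued fraction with the Euclidean algorithm:
  369 = 4*80 + 49, so a_0 = 4.
  80 = 1*49 + 31, so a_1 = 1.
  49 = 1*31 + 18, so a_2 = 1.
  31 = 1*18 + 13, so a_3 = 1.
  18 = 1*13 + 5, so a_4 = 1.
  13 = 2*5 + 3, so a_5 = 2.
  5 = 1*3 + 2, so a_6 = 1.
  3 = 1*2 + 1, so a_7 = 1.
  2 = 2*1 + 0, so a_8 = 2.
so x = [4; 1, 1, 1, 1, 2, 1, 1, 2].
Convergents (p_i = a_i*p_{i-1} + p_{i-2}, q_i = a_i*q_{i-1} + q_{i-2} with p_{-2}=0, p_{-1}=1, q_{-2}=1, q_{-1}=0), until the denominator exceeds 27:
  i=0: a_0=4, p_0 = 4*1 + 0 = 4, q_0 = 4*0 + 1 = 1.
  i=1: a_1=1, p_1 = 1*4 + 1 = 5, q_1 = 1*1 + 0 = 1.
  i=2: a_2=1, p_2 = 1*5 + 4 = 9, q_2 = 1*1 + 1 = 2.
  i=3: a_3=1, p_3 = 1*9 + 5 = 14, q_3 = 1*2 + 1 = 3.
  i=4: a_4=1, p_4 = 1*14 + 9 = 23, q_4 = 1*3 + 2 = 5.
  i=5: a_5=2, p_5 = 2*23 + 14 = 60, q_5 = 2*5 + 3 = 13.
  i=6: a_6=1, p_6 = 1*60 + 23 = 83, q_6 = 1*13 + 5 = 18.
  i=7: a_7=1, p_7 = 1*83 + 60 = 143, q_7 = 1*18 + 13 = 31.
q_7 = 31 > 27, so the last convergent with denominator <= 27 is p_6/q_6 = 83/18.
The closest fraction with denominator <= 27 is either p_6/q_6 or the intermediate fraction (k*p_6 + p_5)/(k*q_6 + q_5) with the largest k >= 1 whose denominator stays <= 27; these approach x as k grows, and every other convergent or intermediate fraction in range is farther away.
Largest k: floor((27 - q_5)/q_6) = floor((27 - 13)/18) = 0.
Since k = 0, no intermediate fraction beyond p_6/q_6 has denominator <= 27, so the convergent 83/18 is the closest (its error is |369*18 - 83*80|/(80*18) = 2/1440).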